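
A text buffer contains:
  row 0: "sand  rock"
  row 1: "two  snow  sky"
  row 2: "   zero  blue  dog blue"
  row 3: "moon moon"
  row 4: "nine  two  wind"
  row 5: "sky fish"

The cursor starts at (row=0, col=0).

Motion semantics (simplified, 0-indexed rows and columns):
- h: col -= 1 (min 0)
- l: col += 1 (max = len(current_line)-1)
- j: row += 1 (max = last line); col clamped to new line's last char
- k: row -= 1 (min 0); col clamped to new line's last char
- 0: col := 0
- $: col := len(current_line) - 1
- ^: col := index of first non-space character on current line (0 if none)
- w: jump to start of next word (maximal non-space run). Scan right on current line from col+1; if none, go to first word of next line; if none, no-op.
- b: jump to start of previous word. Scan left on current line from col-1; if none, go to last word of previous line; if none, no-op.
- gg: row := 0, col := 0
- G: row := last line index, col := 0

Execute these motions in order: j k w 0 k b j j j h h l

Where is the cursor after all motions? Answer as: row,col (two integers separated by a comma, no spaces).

Answer: 3,1

Derivation:
After 1 (j): row=1 col=0 char='t'
After 2 (k): row=0 col=0 char='s'
After 3 (w): row=0 col=6 char='r'
After 4 (0): row=0 col=0 char='s'
After 5 (k): row=0 col=0 char='s'
After 6 (b): row=0 col=0 char='s'
After 7 (j): row=1 col=0 char='t'
After 8 (j): row=2 col=0 char='_'
After 9 (j): row=3 col=0 char='m'
After 10 (h): row=3 col=0 char='m'
After 11 (h): row=3 col=0 char='m'
After 12 (l): row=3 col=1 char='o'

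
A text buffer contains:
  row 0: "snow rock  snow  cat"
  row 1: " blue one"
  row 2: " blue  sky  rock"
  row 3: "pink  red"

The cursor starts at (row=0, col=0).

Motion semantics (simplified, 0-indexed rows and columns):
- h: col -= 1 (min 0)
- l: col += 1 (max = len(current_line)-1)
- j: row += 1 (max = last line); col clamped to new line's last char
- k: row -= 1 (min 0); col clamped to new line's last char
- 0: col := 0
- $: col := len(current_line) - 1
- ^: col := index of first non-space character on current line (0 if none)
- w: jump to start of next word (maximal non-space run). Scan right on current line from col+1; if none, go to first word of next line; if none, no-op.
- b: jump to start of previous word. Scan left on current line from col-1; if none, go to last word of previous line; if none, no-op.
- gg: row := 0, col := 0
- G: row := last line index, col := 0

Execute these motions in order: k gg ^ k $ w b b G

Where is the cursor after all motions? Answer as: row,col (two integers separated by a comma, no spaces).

Answer: 3,0

Derivation:
After 1 (k): row=0 col=0 char='s'
After 2 (gg): row=0 col=0 char='s'
After 3 (^): row=0 col=0 char='s'
After 4 (k): row=0 col=0 char='s'
After 5 ($): row=0 col=19 char='t'
After 6 (w): row=1 col=1 char='b'
After 7 (b): row=0 col=17 char='c'
After 8 (b): row=0 col=11 char='s'
After 9 (G): row=3 col=0 char='p'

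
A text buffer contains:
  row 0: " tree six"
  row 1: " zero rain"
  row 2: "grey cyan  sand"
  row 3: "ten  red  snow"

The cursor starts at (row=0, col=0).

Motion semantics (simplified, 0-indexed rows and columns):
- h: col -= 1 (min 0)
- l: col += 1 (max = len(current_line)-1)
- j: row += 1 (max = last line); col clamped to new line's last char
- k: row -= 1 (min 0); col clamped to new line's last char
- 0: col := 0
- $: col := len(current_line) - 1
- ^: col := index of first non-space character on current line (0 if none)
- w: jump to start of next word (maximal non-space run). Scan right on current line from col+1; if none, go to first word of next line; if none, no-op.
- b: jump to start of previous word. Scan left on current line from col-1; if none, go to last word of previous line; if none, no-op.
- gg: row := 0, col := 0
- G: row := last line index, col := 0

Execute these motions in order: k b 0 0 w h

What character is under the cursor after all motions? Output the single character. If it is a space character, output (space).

Answer: (space)

Derivation:
After 1 (k): row=0 col=0 char='_'
After 2 (b): row=0 col=0 char='_'
After 3 (0): row=0 col=0 char='_'
After 4 (0): row=0 col=0 char='_'
After 5 (w): row=0 col=1 char='t'
After 6 (h): row=0 col=0 char='_'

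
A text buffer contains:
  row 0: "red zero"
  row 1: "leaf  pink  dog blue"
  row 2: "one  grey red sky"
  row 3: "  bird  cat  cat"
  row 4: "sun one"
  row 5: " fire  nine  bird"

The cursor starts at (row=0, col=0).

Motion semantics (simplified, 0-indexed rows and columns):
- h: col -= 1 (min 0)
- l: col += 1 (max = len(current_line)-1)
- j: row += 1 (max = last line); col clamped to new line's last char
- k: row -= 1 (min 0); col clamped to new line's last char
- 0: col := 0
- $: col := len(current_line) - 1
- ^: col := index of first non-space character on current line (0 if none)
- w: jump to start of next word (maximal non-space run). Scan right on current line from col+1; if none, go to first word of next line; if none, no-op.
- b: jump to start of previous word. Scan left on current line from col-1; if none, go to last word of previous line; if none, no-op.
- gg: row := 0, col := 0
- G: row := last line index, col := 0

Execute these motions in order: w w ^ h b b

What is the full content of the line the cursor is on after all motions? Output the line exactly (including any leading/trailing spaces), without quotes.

After 1 (w): row=0 col=4 char='z'
After 2 (w): row=1 col=0 char='l'
After 3 (^): row=1 col=0 char='l'
After 4 (h): row=1 col=0 char='l'
After 5 (b): row=0 col=4 char='z'
After 6 (b): row=0 col=0 char='r'

Answer: red zero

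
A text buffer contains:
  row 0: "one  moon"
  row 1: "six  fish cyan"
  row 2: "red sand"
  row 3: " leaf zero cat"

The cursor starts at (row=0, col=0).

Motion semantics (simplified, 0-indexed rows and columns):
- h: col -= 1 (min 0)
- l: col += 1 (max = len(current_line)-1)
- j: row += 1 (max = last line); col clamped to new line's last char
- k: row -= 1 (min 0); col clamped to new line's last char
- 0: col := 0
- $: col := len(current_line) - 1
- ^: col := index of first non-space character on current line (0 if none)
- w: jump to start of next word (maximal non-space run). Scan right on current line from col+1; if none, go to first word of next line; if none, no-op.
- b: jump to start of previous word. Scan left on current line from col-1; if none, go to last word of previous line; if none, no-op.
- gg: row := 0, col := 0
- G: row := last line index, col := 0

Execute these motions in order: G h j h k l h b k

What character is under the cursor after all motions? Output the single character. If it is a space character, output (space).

Answer: n

Derivation:
After 1 (G): row=3 col=0 char='_'
After 2 (h): row=3 col=0 char='_'
After 3 (j): row=3 col=0 char='_'
After 4 (h): row=3 col=0 char='_'
After 5 (k): row=2 col=0 char='r'
After 6 (l): row=2 col=1 char='e'
After 7 (h): row=2 col=0 char='r'
After 8 (b): row=1 col=10 char='c'
After 9 (k): row=0 col=8 char='n'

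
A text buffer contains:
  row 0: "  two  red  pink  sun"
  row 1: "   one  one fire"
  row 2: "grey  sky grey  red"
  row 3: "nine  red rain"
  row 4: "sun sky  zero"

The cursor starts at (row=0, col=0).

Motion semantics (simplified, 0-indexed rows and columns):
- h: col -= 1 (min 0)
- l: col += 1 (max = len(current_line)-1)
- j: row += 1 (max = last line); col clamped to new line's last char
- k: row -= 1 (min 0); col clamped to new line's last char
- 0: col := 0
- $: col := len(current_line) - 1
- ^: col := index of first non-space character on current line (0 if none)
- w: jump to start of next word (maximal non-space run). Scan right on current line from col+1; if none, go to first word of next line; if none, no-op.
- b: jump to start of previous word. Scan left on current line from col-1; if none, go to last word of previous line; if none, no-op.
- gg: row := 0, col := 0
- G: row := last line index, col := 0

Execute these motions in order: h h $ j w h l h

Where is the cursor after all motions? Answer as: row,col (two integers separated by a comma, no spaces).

Answer: 2,0

Derivation:
After 1 (h): row=0 col=0 char='_'
After 2 (h): row=0 col=0 char='_'
After 3 ($): row=0 col=20 char='n'
After 4 (j): row=1 col=15 char='e'
After 5 (w): row=2 col=0 char='g'
After 6 (h): row=2 col=0 char='g'
After 7 (l): row=2 col=1 char='r'
After 8 (h): row=2 col=0 char='g'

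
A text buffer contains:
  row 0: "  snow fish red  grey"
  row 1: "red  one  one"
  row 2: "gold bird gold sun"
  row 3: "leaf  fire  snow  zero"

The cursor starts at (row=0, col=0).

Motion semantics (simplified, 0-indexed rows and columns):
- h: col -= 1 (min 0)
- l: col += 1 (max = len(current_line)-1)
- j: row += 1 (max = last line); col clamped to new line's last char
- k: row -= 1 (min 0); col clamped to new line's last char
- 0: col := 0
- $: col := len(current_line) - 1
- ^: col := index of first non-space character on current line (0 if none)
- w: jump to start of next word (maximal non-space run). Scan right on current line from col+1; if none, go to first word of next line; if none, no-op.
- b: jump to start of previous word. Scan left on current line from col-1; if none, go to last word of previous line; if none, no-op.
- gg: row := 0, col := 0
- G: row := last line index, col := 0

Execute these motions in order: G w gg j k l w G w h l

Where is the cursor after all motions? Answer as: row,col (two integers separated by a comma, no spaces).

After 1 (G): row=3 col=0 char='l'
After 2 (w): row=3 col=6 char='f'
After 3 (gg): row=0 col=0 char='_'
After 4 (j): row=1 col=0 char='r'
After 5 (k): row=0 col=0 char='_'
After 6 (l): row=0 col=1 char='_'
After 7 (w): row=0 col=2 char='s'
After 8 (G): row=3 col=0 char='l'
After 9 (w): row=3 col=6 char='f'
After 10 (h): row=3 col=5 char='_'
After 11 (l): row=3 col=6 char='f'

Answer: 3,6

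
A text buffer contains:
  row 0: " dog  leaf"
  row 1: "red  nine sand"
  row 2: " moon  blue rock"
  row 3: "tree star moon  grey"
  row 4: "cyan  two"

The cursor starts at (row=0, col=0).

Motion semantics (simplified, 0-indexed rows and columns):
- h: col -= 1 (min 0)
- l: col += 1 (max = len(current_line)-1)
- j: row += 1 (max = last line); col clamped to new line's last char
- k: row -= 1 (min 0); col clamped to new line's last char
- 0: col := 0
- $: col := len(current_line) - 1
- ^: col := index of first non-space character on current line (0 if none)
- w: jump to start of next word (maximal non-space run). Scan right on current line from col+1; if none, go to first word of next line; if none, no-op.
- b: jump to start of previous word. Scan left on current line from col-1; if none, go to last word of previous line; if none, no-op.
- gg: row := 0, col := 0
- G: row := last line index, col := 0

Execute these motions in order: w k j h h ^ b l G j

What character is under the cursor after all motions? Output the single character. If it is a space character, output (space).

Answer: c

Derivation:
After 1 (w): row=0 col=1 char='d'
After 2 (k): row=0 col=1 char='d'
After 3 (j): row=1 col=1 char='e'
After 4 (h): row=1 col=0 char='r'
After 5 (h): row=1 col=0 char='r'
After 6 (^): row=1 col=0 char='r'
After 7 (b): row=0 col=6 char='l'
After 8 (l): row=0 col=7 char='e'
After 9 (G): row=4 col=0 char='c'
After 10 (j): row=4 col=0 char='c'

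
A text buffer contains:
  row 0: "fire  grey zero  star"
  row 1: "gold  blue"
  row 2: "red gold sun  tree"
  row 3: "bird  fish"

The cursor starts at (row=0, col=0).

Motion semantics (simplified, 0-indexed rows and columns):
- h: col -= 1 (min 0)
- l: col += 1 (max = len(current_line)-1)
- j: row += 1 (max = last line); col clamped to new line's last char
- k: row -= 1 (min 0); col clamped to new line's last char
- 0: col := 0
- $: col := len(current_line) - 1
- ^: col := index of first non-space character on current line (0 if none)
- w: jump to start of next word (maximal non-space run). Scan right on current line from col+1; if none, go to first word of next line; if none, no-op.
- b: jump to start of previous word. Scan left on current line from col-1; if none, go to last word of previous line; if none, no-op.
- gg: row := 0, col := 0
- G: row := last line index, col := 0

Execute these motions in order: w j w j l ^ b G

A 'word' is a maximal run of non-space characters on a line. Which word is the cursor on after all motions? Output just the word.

After 1 (w): row=0 col=6 char='g'
After 2 (j): row=1 col=6 char='b'
After 3 (w): row=2 col=0 char='r'
After 4 (j): row=3 col=0 char='b'
After 5 (l): row=3 col=1 char='i'
After 6 (^): row=3 col=0 char='b'
After 7 (b): row=2 col=14 char='t'
After 8 (G): row=3 col=0 char='b'

Answer: bird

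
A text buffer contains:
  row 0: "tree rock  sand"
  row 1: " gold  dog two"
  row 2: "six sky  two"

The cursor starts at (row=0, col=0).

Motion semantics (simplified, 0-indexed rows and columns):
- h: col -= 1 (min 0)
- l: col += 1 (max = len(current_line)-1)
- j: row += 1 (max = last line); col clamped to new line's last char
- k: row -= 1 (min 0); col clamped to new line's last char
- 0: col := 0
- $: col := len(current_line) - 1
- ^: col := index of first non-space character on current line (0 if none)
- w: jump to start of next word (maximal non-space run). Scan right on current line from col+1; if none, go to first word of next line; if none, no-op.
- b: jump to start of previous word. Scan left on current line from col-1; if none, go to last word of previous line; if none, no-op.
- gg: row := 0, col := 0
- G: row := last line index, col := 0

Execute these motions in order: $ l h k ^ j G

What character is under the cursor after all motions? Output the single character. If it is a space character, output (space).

After 1 ($): row=0 col=14 char='d'
After 2 (l): row=0 col=14 char='d'
After 3 (h): row=0 col=13 char='n'
After 4 (k): row=0 col=13 char='n'
After 5 (^): row=0 col=0 char='t'
After 6 (j): row=1 col=0 char='_'
After 7 (G): row=2 col=0 char='s'

Answer: s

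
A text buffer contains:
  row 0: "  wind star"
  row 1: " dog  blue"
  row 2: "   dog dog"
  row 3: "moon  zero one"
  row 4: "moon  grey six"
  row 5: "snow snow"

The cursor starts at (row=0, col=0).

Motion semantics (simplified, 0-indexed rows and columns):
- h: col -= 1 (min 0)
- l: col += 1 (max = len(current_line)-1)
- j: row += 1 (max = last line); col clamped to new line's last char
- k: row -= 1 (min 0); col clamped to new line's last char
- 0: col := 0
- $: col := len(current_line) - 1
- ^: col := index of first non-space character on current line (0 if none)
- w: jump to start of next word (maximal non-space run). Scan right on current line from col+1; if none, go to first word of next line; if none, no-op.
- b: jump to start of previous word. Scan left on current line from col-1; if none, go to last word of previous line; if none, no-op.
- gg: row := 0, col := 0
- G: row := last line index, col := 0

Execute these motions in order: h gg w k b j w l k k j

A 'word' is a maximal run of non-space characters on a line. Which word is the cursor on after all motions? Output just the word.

Answer: blue

Derivation:
After 1 (h): row=0 col=0 char='_'
After 2 (gg): row=0 col=0 char='_'
After 3 (w): row=0 col=2 char='w'
After 4 (k): row=0 col=2 char='w'
After 5 (b): row=0 col=2 char='w'
After 6 (j): row=1 col=2 char='o'
After 7 (w): row=1 col=6 char='b'
After 8 (l): row=1 col=7 char='l'
After 9 (k): row=0 col=7 char='s'
After 10 (k): row=0 col=7 char='s'
After 11 (j): row=1 col=7 char='l'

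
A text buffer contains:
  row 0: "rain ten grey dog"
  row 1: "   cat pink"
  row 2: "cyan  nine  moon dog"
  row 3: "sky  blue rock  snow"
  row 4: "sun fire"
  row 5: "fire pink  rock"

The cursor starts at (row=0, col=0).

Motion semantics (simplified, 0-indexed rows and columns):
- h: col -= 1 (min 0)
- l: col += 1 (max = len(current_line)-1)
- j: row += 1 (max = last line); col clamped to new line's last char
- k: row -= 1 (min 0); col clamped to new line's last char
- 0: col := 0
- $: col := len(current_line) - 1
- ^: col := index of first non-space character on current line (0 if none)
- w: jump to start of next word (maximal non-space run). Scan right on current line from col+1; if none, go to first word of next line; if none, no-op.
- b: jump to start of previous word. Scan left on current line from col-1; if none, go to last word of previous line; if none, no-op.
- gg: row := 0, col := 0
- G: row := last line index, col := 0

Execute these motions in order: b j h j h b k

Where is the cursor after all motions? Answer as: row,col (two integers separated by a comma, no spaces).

Answer: 0,7

Derivation:
After 1 (b): row=0 col=0 char='r'
After 2 (j): row=1 col=0 char='_'
After 3 (h): row=1 col=0 char='_'
After 4 (j): row=2 col=0 char='c'
After 5 (h): row=2 col=0 char='c'
After 6 (b): row=1 col=7 char='p'
After 7 (k): row=0 col=7 char='n'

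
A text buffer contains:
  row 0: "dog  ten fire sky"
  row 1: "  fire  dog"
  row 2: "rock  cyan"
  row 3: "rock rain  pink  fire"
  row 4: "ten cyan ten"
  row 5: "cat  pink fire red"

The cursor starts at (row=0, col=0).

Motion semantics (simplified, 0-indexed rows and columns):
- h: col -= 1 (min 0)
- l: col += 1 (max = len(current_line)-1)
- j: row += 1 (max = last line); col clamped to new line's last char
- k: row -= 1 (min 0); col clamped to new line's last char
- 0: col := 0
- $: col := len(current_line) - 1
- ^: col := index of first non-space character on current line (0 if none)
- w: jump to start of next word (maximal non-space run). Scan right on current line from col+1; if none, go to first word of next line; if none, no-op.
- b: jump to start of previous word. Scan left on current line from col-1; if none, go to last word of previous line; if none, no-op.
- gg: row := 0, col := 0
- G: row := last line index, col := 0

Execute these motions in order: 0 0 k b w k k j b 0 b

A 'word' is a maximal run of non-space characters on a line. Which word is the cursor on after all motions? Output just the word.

After 1 (0): row=0 col=0 char='d'
After 2 (0): row=0 col=0 char='d'
After 3 (k): row=0 col=0 char='d'
After 4 (b): row=0 col=0 char='d'
After 5 (w): row=0 col=5 char='t'
After 6 (k): row=0 col=5 char='t'
After 7 (k): row=0 col=5 char='t'
After 8 (j): row=1 col=5 char='e'
After 9 (b): row=1 col=2 char='f'
After 10 (0): row=1 col=0 char='_'
After 11 (b): row=0 col=14 char='s'

Answer: sky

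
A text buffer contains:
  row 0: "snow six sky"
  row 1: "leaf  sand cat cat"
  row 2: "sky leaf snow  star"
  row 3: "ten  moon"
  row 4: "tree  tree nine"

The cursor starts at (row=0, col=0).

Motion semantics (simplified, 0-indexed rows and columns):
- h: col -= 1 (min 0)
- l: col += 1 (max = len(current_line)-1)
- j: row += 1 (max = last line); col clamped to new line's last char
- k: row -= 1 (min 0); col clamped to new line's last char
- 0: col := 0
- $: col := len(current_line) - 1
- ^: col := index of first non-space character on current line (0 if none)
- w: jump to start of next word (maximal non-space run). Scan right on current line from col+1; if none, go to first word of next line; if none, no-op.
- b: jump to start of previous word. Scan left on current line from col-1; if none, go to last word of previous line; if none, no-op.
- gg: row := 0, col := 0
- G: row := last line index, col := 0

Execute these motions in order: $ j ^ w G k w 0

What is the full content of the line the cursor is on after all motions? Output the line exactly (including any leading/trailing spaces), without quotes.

After 1 ($): row=0 col=11 char='y'
After 2 (j): row=1 col=11 char='c'
After 3 (^): row=1 col=0 char='l'
After 4 (w): row=1 col=6 char='s'
After 5 (G): row=4 col=0 char='t'
After 6 (k): row=3 col=0 char='t'
After 7 (w): row=3 col=5 char='m'
After 8 (0): row=3 col=0 char='t'

Answer: ten  moon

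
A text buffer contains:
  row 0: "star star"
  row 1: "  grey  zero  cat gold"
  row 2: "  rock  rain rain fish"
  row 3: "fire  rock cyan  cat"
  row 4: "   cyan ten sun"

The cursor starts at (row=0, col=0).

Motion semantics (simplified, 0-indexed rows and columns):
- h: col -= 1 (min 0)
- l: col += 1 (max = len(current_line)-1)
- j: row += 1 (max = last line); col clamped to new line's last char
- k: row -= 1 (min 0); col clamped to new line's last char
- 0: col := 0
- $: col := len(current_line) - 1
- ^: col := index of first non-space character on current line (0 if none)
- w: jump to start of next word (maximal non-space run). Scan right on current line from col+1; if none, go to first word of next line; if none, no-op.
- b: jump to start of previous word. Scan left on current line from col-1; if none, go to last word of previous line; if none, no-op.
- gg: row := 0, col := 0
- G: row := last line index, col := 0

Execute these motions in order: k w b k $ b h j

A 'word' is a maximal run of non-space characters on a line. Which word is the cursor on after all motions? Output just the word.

After 1 (k): row=0 col=0 char='s'
After 2 (w): row=0 col=5 char='s'
After 3 (b): row=0 col=0 char='s'
After 4 (k): row=0 col=0 char='s'
After 5 ($): row=0 col=8 char='r'
After 6 (b): row=0 col=5 char='s'
After 7 (h): row=0 col=4 char='_'
After 8 (j): row=1 col=4 char='e'

Answer: grey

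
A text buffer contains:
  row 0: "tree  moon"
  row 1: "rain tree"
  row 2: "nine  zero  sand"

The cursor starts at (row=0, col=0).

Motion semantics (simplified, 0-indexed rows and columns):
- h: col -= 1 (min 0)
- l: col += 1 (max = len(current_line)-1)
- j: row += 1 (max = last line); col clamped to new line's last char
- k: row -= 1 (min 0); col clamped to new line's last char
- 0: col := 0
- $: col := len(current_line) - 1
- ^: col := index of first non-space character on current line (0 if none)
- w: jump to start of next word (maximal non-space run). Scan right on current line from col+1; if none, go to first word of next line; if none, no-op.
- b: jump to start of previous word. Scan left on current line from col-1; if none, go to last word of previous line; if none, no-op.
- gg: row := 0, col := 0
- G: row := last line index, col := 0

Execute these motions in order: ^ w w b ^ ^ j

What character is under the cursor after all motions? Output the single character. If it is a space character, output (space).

Answer: r

Derivation:
After 1 (^): row=0 col=0 char='t'
After 2 (w): row=0 col=6 char='m'
After 3 (w): row=1 col=0 char='r'
After 4 (b): row=0 col=6 char='m'
After 5 (^): row=0 col=0 char='t'
After 6 (^): row=0 col=0 char='t'
After 7 (j): row=1 col=0 char='r'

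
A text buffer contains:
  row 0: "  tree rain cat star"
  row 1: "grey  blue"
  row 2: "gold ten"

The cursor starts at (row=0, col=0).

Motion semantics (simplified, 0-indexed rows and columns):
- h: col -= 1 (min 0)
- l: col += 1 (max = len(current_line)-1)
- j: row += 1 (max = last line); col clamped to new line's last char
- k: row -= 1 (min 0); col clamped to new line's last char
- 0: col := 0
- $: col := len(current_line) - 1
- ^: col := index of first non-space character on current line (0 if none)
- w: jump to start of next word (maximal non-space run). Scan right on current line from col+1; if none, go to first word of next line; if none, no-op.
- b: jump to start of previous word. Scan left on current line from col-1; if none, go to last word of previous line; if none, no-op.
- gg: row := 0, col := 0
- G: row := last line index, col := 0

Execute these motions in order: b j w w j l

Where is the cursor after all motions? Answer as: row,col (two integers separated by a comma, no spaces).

After 1 (b): row=0 col=0 char='_'
After 2 (j): row=1 col=0 char='g'
After 3 (w): row=1 col=6 char='b'
After 4 (w): row=2 col=0 char='g'
After 5 (j): row=2 col=0 char='g'
After 6 (l): row=2 col=1 char='o'

Answer: 2,1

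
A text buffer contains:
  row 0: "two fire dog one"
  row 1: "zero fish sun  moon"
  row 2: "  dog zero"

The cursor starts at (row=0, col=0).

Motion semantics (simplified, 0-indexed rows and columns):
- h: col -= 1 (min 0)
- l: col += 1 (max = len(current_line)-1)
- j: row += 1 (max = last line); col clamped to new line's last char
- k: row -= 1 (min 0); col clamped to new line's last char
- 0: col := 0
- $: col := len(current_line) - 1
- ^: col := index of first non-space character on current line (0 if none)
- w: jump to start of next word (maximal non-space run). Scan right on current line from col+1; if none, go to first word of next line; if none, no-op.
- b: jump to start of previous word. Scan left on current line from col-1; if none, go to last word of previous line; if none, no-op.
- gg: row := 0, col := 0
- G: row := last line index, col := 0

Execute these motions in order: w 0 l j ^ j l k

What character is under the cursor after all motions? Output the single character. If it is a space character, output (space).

After 1 (w): row=0 col=4 char='f'
After 2 (0): row=0 col=0 char='t'
After 3 (l): row=0 col=1 char='w'
After 4 (j): row=1 col=1 char='e'
After 5 (^): row=1 col=0 char='z'
After 6 (j): row=2 col=0 char='_'
After 7 (l): row=2 col=1 char='_'
After 8 (k): row=1 col=1 char='e'

Answer: e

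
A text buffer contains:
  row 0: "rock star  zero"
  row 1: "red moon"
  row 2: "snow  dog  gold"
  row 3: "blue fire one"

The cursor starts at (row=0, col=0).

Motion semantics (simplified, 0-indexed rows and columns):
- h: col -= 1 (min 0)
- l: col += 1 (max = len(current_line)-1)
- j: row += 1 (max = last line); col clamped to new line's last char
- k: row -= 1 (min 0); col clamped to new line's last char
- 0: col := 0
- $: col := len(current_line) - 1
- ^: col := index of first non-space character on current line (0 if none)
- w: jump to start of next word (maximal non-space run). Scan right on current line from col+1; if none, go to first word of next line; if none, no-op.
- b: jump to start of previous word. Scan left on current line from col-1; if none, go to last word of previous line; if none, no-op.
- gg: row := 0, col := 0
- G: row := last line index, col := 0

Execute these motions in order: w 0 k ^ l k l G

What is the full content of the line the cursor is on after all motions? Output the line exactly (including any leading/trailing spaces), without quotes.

After 1 (w): row=0 col=5 char='s'
After 2 (0): row=0 col=0 char='r'
After 3 (k): row=0 col=0 char='r'
After 4 (^): row=0 col=0 char='r'
After 5 (l): row=0 col=1 char='o'
After 6 (k): row=0 col=1 char='o'
After 7 (l): row=0 col=2 char='c'
After 8 (G): row=3 col=0 char='b'

Answer: blue fire one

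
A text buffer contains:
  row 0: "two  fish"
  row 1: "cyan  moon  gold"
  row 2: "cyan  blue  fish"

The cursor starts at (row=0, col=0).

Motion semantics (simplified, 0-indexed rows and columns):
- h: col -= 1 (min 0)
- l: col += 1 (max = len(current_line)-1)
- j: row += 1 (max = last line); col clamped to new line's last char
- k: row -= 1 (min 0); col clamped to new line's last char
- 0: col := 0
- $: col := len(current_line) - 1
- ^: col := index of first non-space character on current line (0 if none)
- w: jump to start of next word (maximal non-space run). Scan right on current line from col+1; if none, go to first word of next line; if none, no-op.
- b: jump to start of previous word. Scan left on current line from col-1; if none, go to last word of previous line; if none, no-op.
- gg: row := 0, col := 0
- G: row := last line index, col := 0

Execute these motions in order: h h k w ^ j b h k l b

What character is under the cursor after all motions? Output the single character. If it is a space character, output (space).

Answer: t

Derivation:
After 1 (h): row=0 col=0 char='t'
After 2 (h): row=0 col=0 char='t'
After 3 (k): row=0 col=0 char='t'
After 4 (w): row=0 col=5 char='f'
After 5 (^): row=0 col=0 char='t'
After 6 (j): row=1 col=0 char='c'
After 7 (b): row=0 col=5 char='f'
After 8 (h): row=0 col=4 char='_'
After 9 (k): row=0 col=4 char='_'
After 10 (l): row=0 col=5 char='f'
After 11 (b): row=0 col=0 char='t'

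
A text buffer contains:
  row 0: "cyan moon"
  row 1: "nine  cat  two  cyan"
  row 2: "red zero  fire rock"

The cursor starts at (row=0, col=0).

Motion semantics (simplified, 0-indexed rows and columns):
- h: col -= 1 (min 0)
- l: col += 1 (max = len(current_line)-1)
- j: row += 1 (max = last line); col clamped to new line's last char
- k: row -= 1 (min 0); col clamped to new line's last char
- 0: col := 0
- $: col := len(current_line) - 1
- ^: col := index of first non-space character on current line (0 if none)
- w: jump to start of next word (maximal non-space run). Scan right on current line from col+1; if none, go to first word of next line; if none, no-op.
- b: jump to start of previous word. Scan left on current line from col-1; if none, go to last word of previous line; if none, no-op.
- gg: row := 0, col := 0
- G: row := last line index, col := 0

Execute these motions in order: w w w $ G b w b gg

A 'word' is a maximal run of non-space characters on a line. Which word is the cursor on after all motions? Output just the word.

Answer: cyan

Derivation:
After 1 (w): row=0 col=5 char='m'
After 2 (w): row=1 col=0 char='n'
After 3 (w): row=1 col=6 char='c'
After 4 ($): row=1 col=19 char='n'
After 5 (G): row=2 col=0 char='r'
After 6 (b): row=1 col=16 char='c'
After 7 (w): row=2 col=0 char='r'
After 8 (b): row=1 col=16 char='c'
After 9 (gg): row=0 col=0 char='c'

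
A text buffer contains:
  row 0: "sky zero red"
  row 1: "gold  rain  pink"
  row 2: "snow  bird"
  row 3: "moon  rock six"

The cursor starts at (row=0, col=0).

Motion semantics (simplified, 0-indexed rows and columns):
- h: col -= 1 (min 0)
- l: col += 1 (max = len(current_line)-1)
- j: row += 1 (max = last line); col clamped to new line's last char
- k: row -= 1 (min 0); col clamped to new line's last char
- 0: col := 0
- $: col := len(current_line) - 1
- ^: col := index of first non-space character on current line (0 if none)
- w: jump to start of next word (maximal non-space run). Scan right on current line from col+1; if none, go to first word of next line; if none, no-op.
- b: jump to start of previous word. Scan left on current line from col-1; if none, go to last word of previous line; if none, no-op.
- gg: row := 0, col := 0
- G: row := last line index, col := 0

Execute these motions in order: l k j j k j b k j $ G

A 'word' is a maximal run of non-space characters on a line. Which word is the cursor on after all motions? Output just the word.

Answer: moon

Derivation:
After 1 (l): row=0 col=1 char='k'
After 2 (k): row=0 col=1 char='k'
After 3 (j): row=1 col=1 char='o'
After 4 (j): row=2 col=1 char='n'
After 5 (k): row=1 col=1 char='o'
After 6 (j): row=2 col=1 char='n'
After 7 (b): row=2 col=0 char='s'
After 8 (k): row=1 col=0 char='g'
After 9 (j): row=2 col=0 char='s'
After 10 ($): row=2 col=9 char='d'
After 11 (G): row=3 col=0 char='m'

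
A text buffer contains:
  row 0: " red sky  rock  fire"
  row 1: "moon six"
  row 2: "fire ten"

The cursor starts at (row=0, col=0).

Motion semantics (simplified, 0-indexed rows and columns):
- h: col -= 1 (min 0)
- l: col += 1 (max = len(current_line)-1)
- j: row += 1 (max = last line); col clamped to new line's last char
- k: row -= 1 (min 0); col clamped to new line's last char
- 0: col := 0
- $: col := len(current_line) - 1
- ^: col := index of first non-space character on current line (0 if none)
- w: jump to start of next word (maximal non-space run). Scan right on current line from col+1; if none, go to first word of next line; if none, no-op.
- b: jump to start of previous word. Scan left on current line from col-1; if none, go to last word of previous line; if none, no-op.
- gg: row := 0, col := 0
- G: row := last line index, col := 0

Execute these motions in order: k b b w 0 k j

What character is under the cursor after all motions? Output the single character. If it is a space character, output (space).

After 1 (k): row=0 col=0 char='_'
After 2 (b): row=0 col=0 char='_'
After 3 (b): row=0 col=0 char='_'
After 4 (w): row=0 col=1 char='r'
After 5 (0): row=0 col=0 char='_'
After 6 (k): row=0 col=0 char='_'
After 7 (j): row=1 col=0 char='m'

Answer: m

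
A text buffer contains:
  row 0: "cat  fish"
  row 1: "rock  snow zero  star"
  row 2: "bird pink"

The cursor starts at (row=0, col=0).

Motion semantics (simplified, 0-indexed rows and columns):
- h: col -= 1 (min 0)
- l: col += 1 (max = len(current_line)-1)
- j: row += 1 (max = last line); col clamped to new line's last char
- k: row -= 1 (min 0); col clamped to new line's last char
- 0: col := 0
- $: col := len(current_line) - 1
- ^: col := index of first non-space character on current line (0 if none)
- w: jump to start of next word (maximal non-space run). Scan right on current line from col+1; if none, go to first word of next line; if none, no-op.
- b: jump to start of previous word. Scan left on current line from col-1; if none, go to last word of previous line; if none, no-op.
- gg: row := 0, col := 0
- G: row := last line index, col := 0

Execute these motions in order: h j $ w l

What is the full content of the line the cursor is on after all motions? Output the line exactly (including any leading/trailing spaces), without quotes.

After 1 (h): row=0 col=0 char='c'
After 2 (j): row=1 col=0 char='r'
After 3 ($): row=1 col=20 char='r'
After 4 (w): row=2 col=0 char='b'
After 5 (l): row=2 col=1 char='i'

Answer: bird pink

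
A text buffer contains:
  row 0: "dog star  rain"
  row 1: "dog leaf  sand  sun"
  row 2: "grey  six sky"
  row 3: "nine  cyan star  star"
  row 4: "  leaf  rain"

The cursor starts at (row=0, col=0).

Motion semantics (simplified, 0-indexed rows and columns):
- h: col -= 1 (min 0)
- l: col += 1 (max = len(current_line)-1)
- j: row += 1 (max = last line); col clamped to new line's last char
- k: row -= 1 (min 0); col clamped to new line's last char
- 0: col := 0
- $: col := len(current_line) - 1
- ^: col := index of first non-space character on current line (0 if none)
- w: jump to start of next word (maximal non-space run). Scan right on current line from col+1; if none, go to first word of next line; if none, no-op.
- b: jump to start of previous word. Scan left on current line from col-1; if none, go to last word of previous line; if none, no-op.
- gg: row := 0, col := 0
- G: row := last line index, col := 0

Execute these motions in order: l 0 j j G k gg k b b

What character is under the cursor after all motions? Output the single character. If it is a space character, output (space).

After 1 (l): row=0 col=1 char='o'
After 2 (0): row=0 col=0 char='d'
After 3 (j): row=1 col=0 char='d'
After 4 (j): row=2 col=0 char='g'
After 5 (G): row=4 col=0 char='_'
After 6 (k): row=3 col=0 char='n'
After 7 (gg): row=0 col=0 char='d'
After 8 (k): row=0 col=0 char='d'
After 9 (b): row=0 col=0 char='d'
After 10 (b): row=0 col=0 char='d'

Answer: d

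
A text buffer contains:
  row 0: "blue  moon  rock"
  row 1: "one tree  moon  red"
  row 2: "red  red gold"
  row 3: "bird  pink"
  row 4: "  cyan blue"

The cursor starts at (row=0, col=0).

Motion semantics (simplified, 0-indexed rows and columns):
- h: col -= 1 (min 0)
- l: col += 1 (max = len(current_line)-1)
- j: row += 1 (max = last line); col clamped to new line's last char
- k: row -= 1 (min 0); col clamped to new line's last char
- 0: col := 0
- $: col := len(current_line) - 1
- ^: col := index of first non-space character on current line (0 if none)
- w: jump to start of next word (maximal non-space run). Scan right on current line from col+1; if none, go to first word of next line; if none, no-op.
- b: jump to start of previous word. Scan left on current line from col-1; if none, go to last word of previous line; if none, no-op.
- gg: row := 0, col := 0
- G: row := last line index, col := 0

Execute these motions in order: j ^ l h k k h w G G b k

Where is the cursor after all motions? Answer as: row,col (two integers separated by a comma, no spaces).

After 1 (j): row=1 col=0 char='o'
After 2 (^): row=1 col=0 char='o'
After 3 (l): row=1 col=1 char='n'
After 4 (h): row=1 col=0 char='o'
After 5 (k): row=0 col=0 char='b'
After 6 (k): row=0 col=0 char='b'
After 7 (h): row=0 col=0 char='b'
After 8 (w): row=0 col=6 char='m'
After 9 (G): row=4 col=0 char='_'
After 10 (G): row=4 col=0 char='_'
After 11 (b): row=3 col=6 char='p'
After 12 (k): row=2 col=6 char='e'

Answer: 2,6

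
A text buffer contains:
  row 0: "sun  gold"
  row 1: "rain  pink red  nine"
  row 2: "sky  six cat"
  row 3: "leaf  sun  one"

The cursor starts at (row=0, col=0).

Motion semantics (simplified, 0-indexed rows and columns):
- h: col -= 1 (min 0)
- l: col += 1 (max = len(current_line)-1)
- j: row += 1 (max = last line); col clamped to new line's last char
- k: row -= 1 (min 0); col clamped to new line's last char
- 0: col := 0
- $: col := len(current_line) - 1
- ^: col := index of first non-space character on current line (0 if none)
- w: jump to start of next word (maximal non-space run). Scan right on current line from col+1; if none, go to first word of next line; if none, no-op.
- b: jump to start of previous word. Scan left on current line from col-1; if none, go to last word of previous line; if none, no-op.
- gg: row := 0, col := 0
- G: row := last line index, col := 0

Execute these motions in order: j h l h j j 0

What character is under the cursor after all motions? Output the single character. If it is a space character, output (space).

Answer: l

Derivation:
After 1 (j): row=1 col=0 char='r'
After 2 (h): row=1 col=0 char='r'
After 3 (l): row=1 col=1 char='a'
After 4 (h): row=1 col=0 char='r'
After 5 (j): row=2 col=0 char='s'
After 6 (j): row=3 col=0 char='l'
After 7 (0): row=3 col=0 char='l'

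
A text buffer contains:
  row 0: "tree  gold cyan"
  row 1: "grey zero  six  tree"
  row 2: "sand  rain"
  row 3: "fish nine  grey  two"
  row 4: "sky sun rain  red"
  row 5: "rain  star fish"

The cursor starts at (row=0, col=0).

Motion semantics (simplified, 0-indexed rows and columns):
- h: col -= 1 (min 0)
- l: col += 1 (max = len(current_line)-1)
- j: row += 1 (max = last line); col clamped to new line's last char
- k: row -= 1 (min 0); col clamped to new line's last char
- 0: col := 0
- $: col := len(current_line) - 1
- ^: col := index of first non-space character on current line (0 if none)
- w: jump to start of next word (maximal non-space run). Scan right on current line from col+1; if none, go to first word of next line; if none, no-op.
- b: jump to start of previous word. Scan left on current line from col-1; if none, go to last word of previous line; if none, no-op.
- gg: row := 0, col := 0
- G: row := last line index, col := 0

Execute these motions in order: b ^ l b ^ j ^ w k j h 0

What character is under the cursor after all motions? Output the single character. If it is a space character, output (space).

Answer: g

Derivation:
After 1 (b): row=0 col=0 char='t'
After 2 (^): row=0 col=0 char='t'
After 3 (l): row=0 col=1 char='r'
After 4 (b): row=0 col=0 char='t'
After 5 (^): row=0 col=0 char='t'
After 6 (j): row=1 col=0 char='g'
After 7 (^): row=1 col=0 char='g'
After 8 (w): row=1 col=5 char='z'
After 9 (k): row=0 col=5 char='_'
After 10 (j): row=1 col=5 char='z'
After 11 (h): row=1 col=4 char='_'
After 12 (0): row=1 col=0 char='g'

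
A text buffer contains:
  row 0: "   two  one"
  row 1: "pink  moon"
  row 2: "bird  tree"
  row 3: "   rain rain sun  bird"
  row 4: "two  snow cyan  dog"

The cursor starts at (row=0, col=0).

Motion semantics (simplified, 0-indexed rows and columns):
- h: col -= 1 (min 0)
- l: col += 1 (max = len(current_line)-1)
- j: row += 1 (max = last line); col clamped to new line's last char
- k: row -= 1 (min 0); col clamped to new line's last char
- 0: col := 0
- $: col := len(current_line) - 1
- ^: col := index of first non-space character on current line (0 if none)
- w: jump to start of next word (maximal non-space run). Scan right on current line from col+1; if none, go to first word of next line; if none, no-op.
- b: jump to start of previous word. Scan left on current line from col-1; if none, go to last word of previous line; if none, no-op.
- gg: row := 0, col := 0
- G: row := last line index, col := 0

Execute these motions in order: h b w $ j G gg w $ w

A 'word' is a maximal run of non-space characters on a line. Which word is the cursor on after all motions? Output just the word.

Answer: pink

Derivation:
After 1 (h): row=0 col=0 char='_'
After 2 (b): row=0 col=0 char='_'
After 3 (w): row=0 col=3 char='t'
After 4 ($): row=0 col=10 char='e'
After 5 (j): row=1 col=9 char='n'
After 6 (G): row=4 col=0 char='t'
After 7 (gg): row=0 col=0 char='_'
After 8 (w): row=0 col=3 char='t'
After 9 ($): row=0 col=10 char='e'
After 10 (w): row=1 col=0 char='p'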